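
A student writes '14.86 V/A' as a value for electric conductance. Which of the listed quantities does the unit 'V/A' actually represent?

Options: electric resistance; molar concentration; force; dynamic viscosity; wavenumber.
electric resistance

electric conductance should have units dimensionally equivalent to A^2 * s^3 / (kg * m^2) (e.g. S).
The given unit 'V/A' reduces to kg * m^2 / (A^2 * s^3). Of the listed options, that is the dimensionality of electric resistance.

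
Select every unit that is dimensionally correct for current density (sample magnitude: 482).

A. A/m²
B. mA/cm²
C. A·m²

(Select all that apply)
A, B

current density has SI base units: A / m^2

Checking each option against A / m^2:
  A. A/m²: ✓ matches
  B. mA/cm²: ✓ matches
  C. A·m²: ✗ does not match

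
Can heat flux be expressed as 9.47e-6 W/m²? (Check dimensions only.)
Yes

heat flux has SI base units: kg / s^3
W/m² reduces to the same SI base units, so it is a valid unit for heat flux.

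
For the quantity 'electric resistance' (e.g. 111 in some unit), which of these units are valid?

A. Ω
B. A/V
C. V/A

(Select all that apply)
A, C

electric resistance has SI base units: kg * m^2 / (A^2 * s^3)

Checking each option against kg * m^2 / (A^2 * s^3):
  A. Ω: ✓ matches
  B. A/V: ✗ does not match
  C. V/A: ✓ matches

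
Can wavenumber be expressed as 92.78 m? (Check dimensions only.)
No

wavenumber has SI base units: 1 / m
m does NOT reduce to 1 / m; a valid unit for wavenumber would be e.g. 1/m.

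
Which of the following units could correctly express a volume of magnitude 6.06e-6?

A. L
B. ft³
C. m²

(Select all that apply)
A, B

volume has SI base units: m^3

Checking each option against m^3:
  A. L: ✓ matches
  B. ft³: ✓ matches
  C. m²: ✗ does not match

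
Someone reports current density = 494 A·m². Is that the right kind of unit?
No

current density has SI base units: A / m^2
A·m² does NOT reduce to A / m^2; a valid unit for current density would be e.g. A/m².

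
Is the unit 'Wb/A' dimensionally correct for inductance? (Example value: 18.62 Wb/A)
Yes

inductance has SI base units: kg * m^2 / (A^2 * s^2)
Wb/A reduces to the same SI base units, so it is a valid unit for inductance.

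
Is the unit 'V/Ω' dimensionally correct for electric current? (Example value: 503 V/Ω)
Yes

electric current has SI base units: A
V/Ω reduces to the same SI base units, so it is a valid unit for electric current.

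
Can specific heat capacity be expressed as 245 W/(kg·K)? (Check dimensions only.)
No

specific heat capacity has SI base units: m^2 / (s^2 * K)
W/(kg·K) does NOT reduce to m^2 / (s^2 * K); a valid unit for specific heat capacity would be e.g. J/(kg·K).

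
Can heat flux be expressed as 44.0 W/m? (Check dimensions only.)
No

heat flux has SI base units: kg / s^3
W/m does NOT reduce to kg / s^3; a valid unit for heat flux would be e.g. W/m².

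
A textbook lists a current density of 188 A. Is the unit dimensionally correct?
No

current density has SI base units: A / m^2
A does NOT reduce to A / m^2; a valid unit for current density would be e.g. A/m².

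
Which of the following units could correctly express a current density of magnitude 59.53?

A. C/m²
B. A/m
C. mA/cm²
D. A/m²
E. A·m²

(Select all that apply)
C, D

current density has SI base units: A / m^2

Checking each option against A / m^2:
  A. C/m²: ✗ does not match
  B. A/m: ✗ does not match
  C. mA/cm²: ✓ matches
  D. A/m²: ✓ matches
  E. A·m²: ✗ does not match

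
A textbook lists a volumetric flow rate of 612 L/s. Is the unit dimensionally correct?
Yes

volumetric flow rate has SI base units: m^3 / s
L/s reduces to the same SI base units, so it is a valid unit for volumetric flow rate.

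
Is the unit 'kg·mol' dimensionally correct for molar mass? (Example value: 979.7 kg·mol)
No

molar mass has SI base units: kg / mol
kg·mol does NOT reduce to kg / mol; a valid unit for molar mass would be e.g. kg/mol.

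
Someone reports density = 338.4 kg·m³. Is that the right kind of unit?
No

density has SI base units: kg / m^3
kg·m³ does NOT reduce to kg / m^3; a valid unit for density would be e.g. kg/m³.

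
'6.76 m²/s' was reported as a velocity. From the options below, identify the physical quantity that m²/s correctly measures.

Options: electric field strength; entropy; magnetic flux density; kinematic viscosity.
kinematic viscosity

velocity should have units dimensionally equivalent to m / s (e.g. m/s).
The given unit 'm²/s' reduces to m^2 / s. Of the listed options, that is the dimensionality of kinematic viscosity.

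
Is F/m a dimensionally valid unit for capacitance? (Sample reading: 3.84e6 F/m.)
No

capacitance has SI base units: A^2 * s^4 / (kg * m^2)
F/m does NOT reduce to A^2 * s^4 / (kg * m^2); a valid unit for capacitance would be e.g. F.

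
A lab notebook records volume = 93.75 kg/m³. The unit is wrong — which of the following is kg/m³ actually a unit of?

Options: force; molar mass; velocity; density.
density

volume should have units dimensionally equivalent to m^3 (e.g. m³).
The given unit 'kg/m³' reduces to kg / m^3. Of the listed options, that is the dimensionality of density.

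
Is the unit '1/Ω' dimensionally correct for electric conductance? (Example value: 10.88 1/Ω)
Yes

electric conductance has SI base units: A^2 * s^3 / (kg * m^2)
1/Ω reduces to the same SI base units, so it is a valid unit for electric conductance.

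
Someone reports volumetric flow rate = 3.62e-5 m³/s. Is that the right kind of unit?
Yes

volumetric flow rate has SI base units: m^3 / s
m³/s reduces to the same SI base units, so it is a valid unit for volumetric flow rate.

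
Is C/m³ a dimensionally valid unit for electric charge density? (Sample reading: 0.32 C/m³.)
Yes

electric charge density has SI base units: A * s / m^3
C/m³ reduces to the same SI base units, so it is a valid unit for electric charge density.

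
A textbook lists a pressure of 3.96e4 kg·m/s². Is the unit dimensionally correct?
No

pressure has SI base units: kg / (m * s^2)
kg·m/s² does NOT reduce to kg / (m * s^2); a valid unit for pressure would be e.g. Pa.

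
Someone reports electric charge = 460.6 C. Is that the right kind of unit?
Yes

electric charge has SI base units: A * s
C reduces to the same SI base units, so it is a valid unit for electric charge.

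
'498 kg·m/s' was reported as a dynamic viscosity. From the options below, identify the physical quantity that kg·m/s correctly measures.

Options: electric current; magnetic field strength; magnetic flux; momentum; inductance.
momentum

dynamic viscosity should have units dimensionally equivalent to kg / (m * s) (e.g. Pa·s).
The given unit 'kg·m/s' reduces to kg * m / s. Of the listed options, that is the dimensionality of momentum.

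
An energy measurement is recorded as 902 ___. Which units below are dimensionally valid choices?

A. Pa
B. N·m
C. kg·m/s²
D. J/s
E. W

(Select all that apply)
B

energy has SI base units: kg * m^2 / s^2

Checking each option against kg * m^2 / s^2:
  A. Pa: ✗ does not match
  B. N·m: ✓ matches
  C. kg·m/s²: ✗ does not match
  D. J/s: ✗ does not match
  E. W: ✗ does not match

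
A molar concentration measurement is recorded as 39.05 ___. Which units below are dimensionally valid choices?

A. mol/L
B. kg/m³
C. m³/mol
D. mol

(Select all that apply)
A

molar concentration has SI base units: mol / m^3

Checking each option against mol / m^3:
  A. mol/L: ✓ matches
  B. kg/m³: ✗ does not match
  C. m³/mol: ✗ does not match
  D. mol: ✗ does not match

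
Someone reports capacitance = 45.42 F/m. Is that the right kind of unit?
No

capacitance has SI base units: A^2 * s^4 / (kg * m^2)
F/m does NOT reduce to A^2 * s^4 / (kg * m^2); a valid unit for capacitance would be e.g. F.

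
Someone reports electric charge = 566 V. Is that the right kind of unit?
No

electric charge has SI base units: A * s
V does NOT reduce to A * s; a valid unit for electric charge would be e.g. C.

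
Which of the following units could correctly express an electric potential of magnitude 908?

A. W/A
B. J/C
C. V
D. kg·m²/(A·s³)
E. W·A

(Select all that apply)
A, B, C, D

electric potential has SI base units: kg * m^2 / (A * s^3)

Checking each option against kg * m^2 / (A * s^3):
  A. W/A: ✓ matches
  B. J/C: ✓ matches
  C. V: ✓ matches
  D. kg·m²/(A·s³): ✓ matches
  E. W·A: ✗ does not match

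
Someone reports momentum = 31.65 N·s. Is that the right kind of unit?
Yes

momentum has SI base units: kg * m / s
N·s reduces to the same SI base units, so it is a valid unit for momentum.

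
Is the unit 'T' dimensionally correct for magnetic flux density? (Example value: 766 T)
Yes

magnetic flux density has SI base units: kg / (A * s^2)
T reduces to the same SI base units, so it is a valid unit for magnetic flux density.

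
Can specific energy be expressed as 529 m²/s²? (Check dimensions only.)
Yes

specific energy has SI base units: m^2 / s^2
m²/s² reduces to the same SI base units, so it is a valid unit for specific energy.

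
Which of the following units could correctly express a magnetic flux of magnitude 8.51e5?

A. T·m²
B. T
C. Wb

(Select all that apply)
A, C

magnetic flux has SI base units: kg * m^2 / (A * s^2)

Checking each option against kg * m^2 / (A * s^2):
  A. T·m²: ✓ matches
  B. T: ✗ does not match
  C. Wb: ✓ matches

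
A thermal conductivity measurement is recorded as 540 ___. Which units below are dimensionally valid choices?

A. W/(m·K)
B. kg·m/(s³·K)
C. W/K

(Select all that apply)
A, B

thermal conductivity has SI base units: kg * m / (s^3 * K)

Checking each option against kg * m / (s^3 * K):
  A. W/(m·K): ✓ matches
  B. kg·m/(s³·K): ✓ matches
  C. W/K: ✗ does not match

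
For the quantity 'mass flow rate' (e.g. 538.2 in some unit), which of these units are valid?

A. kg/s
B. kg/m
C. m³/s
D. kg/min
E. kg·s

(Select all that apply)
A, D

mass flow rate has SI base units: kg / s

Checking each option against kg / s:
  A. kg/s: ✓ matches
  B. kg/m: ✗ does not match
  C. m³/s: ✗ does not match
  D. kg/min: ✓ matches
  E. kg·s: ✗ does not match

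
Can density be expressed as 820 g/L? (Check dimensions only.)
Yes

density has SI base units: kg / m^3
g/L reduces to the same SI base units, so it is a valid unit for density.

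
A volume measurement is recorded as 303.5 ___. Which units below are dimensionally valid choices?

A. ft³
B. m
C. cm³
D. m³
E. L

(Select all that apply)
A, C, D, E

volume has SI base units: m^3

Checking each option against m^3:
  A. ft³: ✓ matches
  B. m: ✗ does not match
  C. cm³: ✓ matches
  D. m³: ✓ matches
  E. L: ✓ matches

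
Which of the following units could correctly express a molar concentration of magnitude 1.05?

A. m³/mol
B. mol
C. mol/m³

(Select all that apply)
C

molar concentration has SI base units: mol / m^3

Checking each option against mol / m^3:
  A. m³/mol: ✗ does not match
  B. mol: ✗ does not match
  C. mol/m³: ✓ matches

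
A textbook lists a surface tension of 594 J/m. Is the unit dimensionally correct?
No

surface tension has SI base units: kg / s^2
J/m does NOT reduce to kg / s^2; a valid unit for surface tension would be e.g. N/m.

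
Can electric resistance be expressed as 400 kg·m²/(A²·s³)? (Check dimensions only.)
Yes

electric resistance has SI base units: kg * m^2 / (A^2 * s^3)
kg·m²/(A²·s³) reduces to the same SI base units, so it is a valid unit for electric resistance.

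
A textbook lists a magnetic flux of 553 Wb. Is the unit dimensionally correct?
Yes

magnetic flux has SI base units: kg * m^2 / (A * s^2)
Wb reduces to the same SI base units, so it is a valid unit for magnetic flux.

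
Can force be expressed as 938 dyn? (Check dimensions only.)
Yes

force has SI base units: kg * m / s^2
dyn reduces to the same SI base units, so it is a valid unit for force.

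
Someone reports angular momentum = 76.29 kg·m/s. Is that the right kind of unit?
No

angular momentum has SI base units: kg * m^2 / s
kg·m/s does NOT reduce to kg * m^2 / s; a valid unit for angular momentum would be e.g. kg·m²/s.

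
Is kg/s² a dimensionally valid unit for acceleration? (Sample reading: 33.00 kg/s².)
No

acceleration has SI base units: m / s^2
kg/s² does NOT reduce to m / s^2; a valid unit for acceleration would be e.g. m/s².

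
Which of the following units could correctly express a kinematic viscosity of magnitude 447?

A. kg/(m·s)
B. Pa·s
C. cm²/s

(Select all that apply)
C

kinematic viscosity has SI base units: m^2 / s

Checking each option against m^2 / s:
  A. kg/(m·s): ✗ does not match
  B. Pa·s: ✗ does not match
  C. cm²/s: ✓ matches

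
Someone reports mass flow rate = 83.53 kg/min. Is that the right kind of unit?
Yes

mass flow rate has SI base units: kg / s
kg/min reduces to the same SI base units, so it is a valid unit for mass flow rate.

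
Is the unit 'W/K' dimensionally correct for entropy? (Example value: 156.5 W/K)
No

entropy has SI base units: kg * m^2 / (s^2 * K)
W/K does NOT reduce to kg * m^2 / (s^2 * K); a valid unit for entropy would be e.g. J/K.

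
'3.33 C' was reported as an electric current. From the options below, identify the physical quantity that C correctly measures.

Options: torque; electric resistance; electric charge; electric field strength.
electric charge

electric current should have units dimensionally equivalent to A (e.g. A).
The given unit 'C' reduces to A * s. Of the listed options, that is the dimensionality of electric charge.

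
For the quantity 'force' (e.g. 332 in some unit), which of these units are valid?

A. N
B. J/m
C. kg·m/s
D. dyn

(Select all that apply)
A, B, D

force has SI base units: kg * m / s^2

Checking each option against kg * m / s^2:
  A. N: ✓ matches
  B. J/m: ✓ matches
  C. kg·m/s: ✗ does not match
  D. dyn: ✓ matches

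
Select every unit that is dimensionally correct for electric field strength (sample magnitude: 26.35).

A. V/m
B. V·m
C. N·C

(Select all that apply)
A

electric field strength has SI base units: kg * m / (A * s^3)

Checking each option against kg * m / (A * s^3):
  A. V/m: ✓ matches
  B. V·m: ✗ does not match
  C. N·C: ✗ does not match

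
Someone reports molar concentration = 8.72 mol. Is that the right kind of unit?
No

molar concentration has SI base units: mol / m^3
mol does NOT reduce to mol / m^3; a valid unit for molar concentration would be e.g. mol/m³.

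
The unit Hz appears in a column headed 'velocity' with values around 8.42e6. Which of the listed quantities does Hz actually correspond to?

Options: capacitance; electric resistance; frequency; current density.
frequency

velocity should have units dimensionally equivalent to m / s (e.g. m/s).
The given unit 'Hz' reduces to 1 / s. Of the listed options, that is the dimensionality of frequency.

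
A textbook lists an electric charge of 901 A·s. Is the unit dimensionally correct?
Yes

electric charge has SI base units: A * s
A·s reduces to the same SI base units, so it is a valid unit for electric charge.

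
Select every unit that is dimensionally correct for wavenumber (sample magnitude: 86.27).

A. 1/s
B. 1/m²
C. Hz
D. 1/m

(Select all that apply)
D

wavenumber has SI base units: 1 / m

Checking each option against 1 / m:
  A. 1/s: ✗ does not match
  B. 1/m²: ✗ does not match
  C. Hz: ✗ does not match
  D. 1/m: ✓ matches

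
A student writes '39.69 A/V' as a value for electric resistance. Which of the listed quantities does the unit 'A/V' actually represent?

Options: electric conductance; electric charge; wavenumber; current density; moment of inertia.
electric conductance

electric resistance should have units dimensionally equivalent to kg * m^2 / (A^2 * s^3) (e.g. Ω).
The given unit 'A/V' reduces to A^2 * s^3 / (kg * m^2). Of the listed options, that is the dimensionality of electric conductance.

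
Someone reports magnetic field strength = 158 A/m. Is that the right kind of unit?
Yes

magnetic field strength has SI base units: A / m
A/m reduces to the same SI base units, so it is a valid unit for magnetic field strength.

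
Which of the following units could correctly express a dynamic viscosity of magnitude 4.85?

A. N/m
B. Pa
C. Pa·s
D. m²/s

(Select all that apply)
C

dynamic viscosity has SI base units: kg / (m * s)

Checking each option against kg / (m * s):
  A. N/m: ✗ does not match
  B. Pa: ✗ does not match
  C. Pa·s: ✓ matches
  D. m²/s: ✗ does not match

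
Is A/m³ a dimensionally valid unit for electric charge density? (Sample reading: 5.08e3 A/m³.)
No

electric charge density has SI base units: A * s / m^3
A/m³ does NOT reduce to A * s / m^3; a valid unit for electric charge density would be e.g. C/m³.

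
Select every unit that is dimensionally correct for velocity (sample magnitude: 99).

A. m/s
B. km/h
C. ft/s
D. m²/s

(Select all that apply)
A, B, C

velocity has SI base units: m / s

Checking each option against m / s:
  A. m/s: ✓ matches
  B. km/h: ✓ matches
  C. ft/s: ✓ matches
  D. m²/s: ✗ does not match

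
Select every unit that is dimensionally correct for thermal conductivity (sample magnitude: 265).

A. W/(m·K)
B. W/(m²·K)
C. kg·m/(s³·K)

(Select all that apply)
A, C

thermal conductivity has SI base units: kg * m / (s^3 * K)

Checking each option against kg * m / (s^3 * K):
  A. W/(m·K): ✓ matches
  B. W/(m²·K): ✗ does not match
  C. kg·m/(s³·K): ✓ matches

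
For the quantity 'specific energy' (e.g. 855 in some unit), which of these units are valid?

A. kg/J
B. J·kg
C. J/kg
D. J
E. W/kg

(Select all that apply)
C

specific energy has SI base units: m^2 / s^2

Checking each option against m^2 / s^2:
  A. kg/J: ✗ does not match
  B. J·kg: ✗ does not match
  C. J/kg: ✓ matches
  D. J: ✗ does not match
  E. W/kg: ✗ does not match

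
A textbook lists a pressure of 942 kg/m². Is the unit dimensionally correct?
No

pressure has SI base units: kg / (m * s^2)
kg/m² does NOT reduce to kg / (m * s^2); a valid unit for pressure would be e.g. Pa.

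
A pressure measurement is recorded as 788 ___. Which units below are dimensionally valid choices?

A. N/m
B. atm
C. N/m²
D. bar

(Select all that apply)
B, C, D

pressure has SI base units: kg / (m * s^2)

Checking each option against kg / (m * s^2):
  A. N/m: ✗ does not match
  B. atm: ✓ matches
  C. N/m²: ✓ matches
  D. bar: ✓ matches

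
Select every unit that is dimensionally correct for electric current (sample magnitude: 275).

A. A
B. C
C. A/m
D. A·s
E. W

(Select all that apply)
A

electric current has SI base units: A

Checking each option against A:
  A. A: ✓ matches
  B. C: ✗ does not match
  C. A/m: ✗ does not match
  D. A·s: ✗ does not match
  E. W: ✗ does not match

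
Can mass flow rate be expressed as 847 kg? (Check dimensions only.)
No

mass flow rate has SI base units: kg / s
kg does NOT reduce to kg / s; a valid unit for mass flow rate would be e.g. kg/s.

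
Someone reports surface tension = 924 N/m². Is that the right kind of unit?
No

surface tension has SI base units: kg / s^2
N/m² does NOT reduce to kg / s^2; a valid unit for surface tension would be e.g. N/m.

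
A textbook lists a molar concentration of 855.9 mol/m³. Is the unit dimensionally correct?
Yes

molar concentration has SI base units: mol / m^3
mol/m³ reduces to the same SI base units, so it is a valid unit for molar concentration.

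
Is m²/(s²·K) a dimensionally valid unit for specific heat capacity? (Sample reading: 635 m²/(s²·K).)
Yes

specific heat capacity has SI base units: m^2 / (s^2 * K)
m²/(s²·K) reduces to the same SI base units, so it is a valid unit for specific heat capacity.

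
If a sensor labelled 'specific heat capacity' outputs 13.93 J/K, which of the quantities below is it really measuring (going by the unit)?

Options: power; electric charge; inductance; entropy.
entropy

specific heat capacity should have units dimensionally equivalent to m^2 / (s^2 * K) (e.g. J/(kg·K)).
The given unit 'J/K' reduces to kg * m^2 / (s^2 * K). Of the listed options, that is the dimensionality of entropy.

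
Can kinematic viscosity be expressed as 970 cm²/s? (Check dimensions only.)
Yes

kinematic viscosity has SI base units: m^2 / s
cm²/s reduces to the same SI base units, so it is a valid unit for kinematic viscosity.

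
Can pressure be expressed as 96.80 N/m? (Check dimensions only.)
No

pressure has SI base units: kg / (m * s^2)
N/m does NOT reduce to kg / (m * s^2); a valid unit for pressure would be e.g. Pa.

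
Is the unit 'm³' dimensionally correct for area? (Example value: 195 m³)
No

area has SI base units: m^2
m³ does NOT reduce to m^2; a valid unit for area would be e.g. m².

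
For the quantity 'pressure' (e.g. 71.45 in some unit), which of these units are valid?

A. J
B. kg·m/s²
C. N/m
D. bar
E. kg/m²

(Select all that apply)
D

pressure has SI base units: kg / (m * s^2)

Checking each option against kg / (m * s^2):
  A. J: ✗ does not match
  B. kg·m/s²: ✗ does not match
  C. N/m: ✗ does not match
  D. bar: ✓ matches
  E. kg/m²: ✗ does not match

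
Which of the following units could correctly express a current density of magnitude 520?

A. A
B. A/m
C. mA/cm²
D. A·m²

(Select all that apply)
C

current density has SI base units: A / m^2

Checking each option against A / m^2:
  A. A: ✗ does not match
  B. A/m: ✗ does not match
  C. mA/cm²: ✓ matches
  D. A·m²: ✗ does not match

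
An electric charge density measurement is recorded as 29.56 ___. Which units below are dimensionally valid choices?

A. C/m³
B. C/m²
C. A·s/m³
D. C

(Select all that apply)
A, C

electric charge density has SI base units: A * s / m^3

Checking each option against A * s / m^3:
  A. C/m³: ✓ matches
  B. C/m²: ✗ does not match
  C. A·s/m³: ✓ matches
  D. C: ✗ does not match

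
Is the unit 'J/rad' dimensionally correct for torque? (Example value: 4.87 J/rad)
Yes

torque has SI base units: kg * m^2 / s^2
J/rad reduces to the same SI base units, so it is a valid unit for torque.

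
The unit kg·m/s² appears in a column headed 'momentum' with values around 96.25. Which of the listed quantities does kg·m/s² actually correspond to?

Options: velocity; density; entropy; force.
force

momentum should have units dimensionally equivalent to kg * m / s (e.g. kg·m/s).
The given unit 'kg·m/s²' reduces to kg * m / s^2. Of the listed options, that is the dimensionality of force.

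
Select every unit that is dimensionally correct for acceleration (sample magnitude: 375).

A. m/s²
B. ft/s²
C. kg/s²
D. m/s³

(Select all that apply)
A, B

acceleration has SI base units: m / s^2

Checking each option against m / s^2:
  A. m/s²: ✓ matches
  B. ft/s²: ✓ matches
  C. kg/s²: ✗ does not match
  D. m/s³: ✗ does not match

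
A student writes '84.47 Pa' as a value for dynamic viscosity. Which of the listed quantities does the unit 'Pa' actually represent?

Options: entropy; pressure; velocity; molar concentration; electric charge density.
pressure

dynamic viscosity should have units dimensionally equivalent to kg / (m * s) (e.g. Pa·s).
The given unit 'Pa' reduces to kg / (m * s^2). Of the listed options, that is the dimensionality of pressure.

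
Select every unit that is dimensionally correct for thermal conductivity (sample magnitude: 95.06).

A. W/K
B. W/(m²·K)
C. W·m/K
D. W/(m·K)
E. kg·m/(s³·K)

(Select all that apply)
D, E

thermal conductivity has SI base units: kg * m / (s^3 * K)

Checking each option against kg * m / (s^3 * K):
  A. W/K: ✗ does not match
  B. W/(m²·K): ✗ does not match
  C. W·m/K: ✗ does not match
  D. W/(m·K): ✓ matches
  E. kg·m/(s³·K): ✓ matches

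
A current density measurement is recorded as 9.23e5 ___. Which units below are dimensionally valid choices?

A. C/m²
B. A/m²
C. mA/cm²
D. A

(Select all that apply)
B, C

current density has SI base units: A / m^2

Checking each option against A / m^2:
  A. C/m²: ✗ does not match
  B. A/m²: ✓ matches
  C. mA/cm²: ✓ matches
  D. A: ✗ does not match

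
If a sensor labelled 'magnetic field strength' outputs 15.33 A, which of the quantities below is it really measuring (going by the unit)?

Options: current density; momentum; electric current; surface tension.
electric current

magnetic field strength should have units dimensionally equivalent to A / m (e.g. A/m).
The given unit 'A' reduces to A. Of the listed options, that is the dimensionality of electric current.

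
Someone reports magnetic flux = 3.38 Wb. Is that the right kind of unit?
Yes

magnetic flux has SI base units: kg * m^2 / (A * s^2)
Wb reduces to the same SI base units, so it is a valid unit for magnetic flux.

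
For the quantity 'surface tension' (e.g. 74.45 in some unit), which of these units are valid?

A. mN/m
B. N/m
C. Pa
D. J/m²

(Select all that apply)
A, B, D

surface tension has SI base units: kg / s^2

Checking each option against kg / s^2:
  A. mN/m: ✓ matches
  B. N/m: ✓ matches
  C. Pa: ✗ does not match
  D. J/m²: ✓ matches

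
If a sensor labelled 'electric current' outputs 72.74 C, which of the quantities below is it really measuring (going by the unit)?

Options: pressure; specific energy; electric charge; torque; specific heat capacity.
electric charge

electric current should have units dimensionally equivalent to A (e.g. A).
The given unit 'C' reduces to A * s. Of the listed options, that is the dimensionality of electric charge.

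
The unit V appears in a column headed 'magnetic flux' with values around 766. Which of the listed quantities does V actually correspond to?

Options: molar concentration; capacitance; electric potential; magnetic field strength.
electric potential

magnetic flux should have units dimensionally equivalent to kg * m^2 / (A * s^2) (e.g. Wb).
The given unit 'V' reduces to kg * m^2 / (A * s^3). Of the listed options, that is the dimensionality of electric potential.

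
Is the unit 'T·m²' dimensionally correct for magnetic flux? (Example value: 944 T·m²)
Yes

magnetic flux has SI base units: kg * m^2 / (A * s^2)
T·m² reduces to the same SI base units, so it is a valid unit for magnetic flux.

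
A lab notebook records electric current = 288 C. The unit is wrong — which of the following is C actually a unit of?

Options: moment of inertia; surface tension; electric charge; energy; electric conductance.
electric charge

electric current should have units dimensionally equivalent to A (e.g. A).
The given unit 'C' reduces to A * s. Of the listed options, that is the dimensionality of electric charge.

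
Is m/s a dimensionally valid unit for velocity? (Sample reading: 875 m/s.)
Yes

velocity has SI base units: m / s
m/s reduces to the same SI base units, so it is a valid unit for velocity.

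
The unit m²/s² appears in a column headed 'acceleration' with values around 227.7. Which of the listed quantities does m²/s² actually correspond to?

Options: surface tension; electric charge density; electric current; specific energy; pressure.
specific energy

acceleration should have units dimensionally equivalent to m / s^2 (e.g. m/s²).
The given unit 'm²/s²' reduces to m^2 / s^2. Of the listed options, that is the dimensionality of specific energy.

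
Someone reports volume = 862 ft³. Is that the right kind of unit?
Yes

volume has SI base units: m^3
ft³ reduces to the same SI base units, so it is a valid unit for volume.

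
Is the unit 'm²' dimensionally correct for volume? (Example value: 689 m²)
No

volume has SI base units: m^3
m² does NOT reduce to m^3; a valid unit for volume would be e.g. m³.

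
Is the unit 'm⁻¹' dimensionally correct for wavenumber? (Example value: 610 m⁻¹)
Yes

wavenumber has SI base units: 1 / m
m⁻¹ reduces to the same SI base units, so it is a valid unit for wavenumber.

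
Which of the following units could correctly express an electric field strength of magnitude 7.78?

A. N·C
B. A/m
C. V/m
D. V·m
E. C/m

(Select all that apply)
C

electric field strength has SI base units: kg * m / (A * s^3)

Checking each option against kg * m / (A * s^3):
  A. N·C: ✗ does not match
  B. A/m: ✗ does not match
  C. V/m: ✓ matches
  D. V·m: ✗ does not match
  E. C/m: ✗ does not match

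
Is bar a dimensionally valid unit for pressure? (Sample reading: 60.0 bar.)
Yes

pressure has SI base units: kg / (m * s^2)
bar reduces to the same SI base units, so it is a valid unit for pressure.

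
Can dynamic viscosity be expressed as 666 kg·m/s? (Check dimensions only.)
No

dynamic viscosity has SI base units: kg / (m * s)
kg·m/s does NOT reduce to kg / (m * s); a valid unit for dynamic viscosity would be e.g. Pa·s.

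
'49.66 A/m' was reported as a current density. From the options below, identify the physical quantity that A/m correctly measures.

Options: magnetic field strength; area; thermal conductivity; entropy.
magnetic field strength

current density should have units dimensionally equivalent to A / m^2 (e.g. A/m²).
The given unit 'A/m' reduces to A / m. Of the listed options, that is the dimensionality of magnetic field strength.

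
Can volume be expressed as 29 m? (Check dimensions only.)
No

volume has SI base units: m^3
m does NOT reduce to m^3; a valid unit for volume would be e.g. m³.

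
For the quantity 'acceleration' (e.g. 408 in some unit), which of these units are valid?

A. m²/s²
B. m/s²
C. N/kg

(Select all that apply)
B, C

acceleration has SI base units: m / s^2

Checking each option against m / s^2:
  A. m²/s²: ✗ does not match
  B. m/s²: ✓ matches
  C. N/kg: ✓ matches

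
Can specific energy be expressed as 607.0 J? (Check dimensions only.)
No

specific energy has SI base units: m^2 / s^2
J does NOT reduce to m^2 / s^2; a valid unit for specific energy would be e.g. J/kg.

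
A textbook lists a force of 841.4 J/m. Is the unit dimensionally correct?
Yes

force has SI base units: kg * m / s^2
J/m reduces to the same SI base units, so it is a valid unit for force.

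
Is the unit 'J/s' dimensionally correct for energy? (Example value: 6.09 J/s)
No

energy has SI base units: kg * m^2 / s^2
J/s does NOT reduce to kg * m^2 / s^2; a valid unit for energy would be e.g. J.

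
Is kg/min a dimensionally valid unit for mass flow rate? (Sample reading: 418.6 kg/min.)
Yes

mass flow rate has SI base units: kg / s
kg/min reduces to the same SI base units, so it is a valid unit for mass flow rate.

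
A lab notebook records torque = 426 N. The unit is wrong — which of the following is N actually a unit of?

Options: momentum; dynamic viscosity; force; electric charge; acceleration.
force

torque should have units dimensionally equivalent to kg * m^2 / s^2 (e.g. N·m).
The given unit 'N' reduces to kg * m / s^2. Of the listed options, that is the dimensionality of force.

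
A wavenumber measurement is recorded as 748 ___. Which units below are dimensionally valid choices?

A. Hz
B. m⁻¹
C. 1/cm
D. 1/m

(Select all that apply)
B, C, D

wavenumber has SI base units: 1 / m

Checking each option against 1 / m:
  A. Hz: ✗ does not match
  B. m⁻¹: ✓ matches
  C. 1/cm: ✓ matches
  D. 1/m: ✓ matches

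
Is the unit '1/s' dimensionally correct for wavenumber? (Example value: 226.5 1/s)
No

wavenumber has SI base units: 1 / m
1/s does NOT reduce to 1 / m; a valid unit for wavenumber would be e.g. 1/m.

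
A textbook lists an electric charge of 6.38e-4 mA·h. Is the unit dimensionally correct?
Yes

electric charge has SI base units: A * s
mA·h reduces to the same SI base units, so it is a valid unit for electric charge.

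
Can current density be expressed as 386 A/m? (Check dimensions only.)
No

current density has SI base units: A / m^2
A/m does NOT reduce to A / m^2; a valid unit for current density would be e.g. A/m².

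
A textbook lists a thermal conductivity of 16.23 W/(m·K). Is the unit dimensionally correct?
Yes

thermal conductivity has SI base units: kg * m / (s^3 * K)
W/(m·K) reduces to the same SI base units, so it is a valid unit for thermal conductivity.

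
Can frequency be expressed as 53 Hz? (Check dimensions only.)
Yes

frequency has SI base units: 1 / s
Hz reduces to the same SI base units, so it is a valid unit for frequency.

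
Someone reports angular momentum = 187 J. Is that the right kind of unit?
No

angular momentum has SI base units: kg * m^2 / s
J does NOT reduce to kg * m^2 / s; a valid unit for angular momentum would be e.g. kg·m²/s.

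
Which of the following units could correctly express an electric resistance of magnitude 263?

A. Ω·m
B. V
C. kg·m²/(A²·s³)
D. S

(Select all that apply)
C

electric resistance has SI base units: kg * m^2 / (A^2 * s^3)

Checking each option against kg * m^2 / (A^2 * s^3):
  A. Ω·m: ✗ does not match
  B. V: ✗ does not match
  C. kg·m²/(A²·s³): ✓ matches
  D. S: ✗ does not match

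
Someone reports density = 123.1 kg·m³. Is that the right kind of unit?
No

density has SI base units: kg / m^3
kg·m³ does NOT reduce to kg / m^3; a valid unit for density would be e.g. kg/m³.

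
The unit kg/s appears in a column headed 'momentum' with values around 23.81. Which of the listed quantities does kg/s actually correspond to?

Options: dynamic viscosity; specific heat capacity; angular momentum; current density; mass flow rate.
mass flow rate

momentum should have units dimensionally equivalent to kg * m / s (e.g. kg·m/s).
The given unit 'kg/s' reduces to kg / s. Of the listed options, that is the dimensionality of mass flow rate.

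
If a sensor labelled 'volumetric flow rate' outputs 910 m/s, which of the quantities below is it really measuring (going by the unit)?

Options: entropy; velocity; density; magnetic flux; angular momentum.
velocity

volumetric flow rate should have units dimensionally equivalent to m^3 / s (e.g. m³/s).
The given unit 'm/s' reduces to m / s. Of the listed options, that is the dimensionality of velocity.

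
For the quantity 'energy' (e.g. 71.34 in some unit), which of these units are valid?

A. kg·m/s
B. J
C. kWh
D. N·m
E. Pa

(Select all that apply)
B, C, D

energy has SI base units: kg * m^2 / s^2

Checking each option against kg * m^2 / s^2:
  A. kg·m/s: ✗ does not match
  B. J: ✓ matches
  C. kWh: ✓ matches
  D. N·m: ✓ matches
  E. Pa: ✗ does not match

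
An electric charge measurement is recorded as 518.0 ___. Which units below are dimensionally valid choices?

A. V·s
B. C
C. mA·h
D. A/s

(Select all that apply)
B, C

electric charge has SI base units: A * s

Checking each option against A * s:
  A. V·s: ✗ does not match
  B. C: ✓ matches
  C. mA·h: ✓ matches
  D. A/s: ✗ does not match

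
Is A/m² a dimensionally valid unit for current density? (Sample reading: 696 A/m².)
Yes

current density has SI base units: A / m^2
A/m² reduces to the same SI base units, so it is a valid unit for current density.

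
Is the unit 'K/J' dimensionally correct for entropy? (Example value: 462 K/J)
No

entropy has SI base units: kg * m^2 / (s^2 * K)
K/J does NOT reduce to kg * m^2 / (s^2 * K); a valid unit for entropy would be e.g. J/K.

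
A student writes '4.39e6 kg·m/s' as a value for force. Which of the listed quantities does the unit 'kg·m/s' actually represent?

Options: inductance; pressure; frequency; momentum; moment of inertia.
momentum

force should have units dimensionally equivalent to kg * m / s^2 (e.g. N).
The given unit 'kg·m/s' reduces to kg * m / s. Of the listed options, that is the dimensionality of momentum.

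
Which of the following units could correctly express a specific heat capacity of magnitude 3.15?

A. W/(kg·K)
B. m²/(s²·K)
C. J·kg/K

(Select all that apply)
B

specific heat capacity has SI base units: m^2 / (s^2 * K)

Checking each option against m^2 / (s^2 * K):
  A. W/(kg·K): ✗ does not match
  B. m²/(s²·K): ✓ matches
  C. J·kg/K: ✗ does not match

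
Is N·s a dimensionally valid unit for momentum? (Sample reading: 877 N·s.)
Yes

momentum has SI base units: kg * m / s
N·s reduces to the same SI base units, so it is a valid unit for momentum.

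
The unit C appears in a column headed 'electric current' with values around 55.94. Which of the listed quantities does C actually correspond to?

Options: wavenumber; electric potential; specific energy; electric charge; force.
electric charge

electric current should have units dimensionally equivalent to A (e.g. A).
The given unit 'C' reduces to A * s. Of the listed options, that is the dimensionality of electric charge.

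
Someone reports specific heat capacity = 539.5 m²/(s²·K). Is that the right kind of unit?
Yes

specific heat capacity has SI base units: m^2 / (s^2 * K)
m²/(s²·K) reduces to the same SI base units, so it is a valid unit for specific heat capacity.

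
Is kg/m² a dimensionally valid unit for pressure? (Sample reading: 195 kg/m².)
No

pressure has SI base units: kg / (m * s^2)
kg/m² does NOT reduce to kg / (m * s^2); a valid unit for pressure would be e.g. Pa.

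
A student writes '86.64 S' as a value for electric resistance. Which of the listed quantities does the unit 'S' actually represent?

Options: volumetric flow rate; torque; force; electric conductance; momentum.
electric conductance

electric resistance should have units dimensionally equivalent to kg * m^2 / (A^2 * s^3) (e.g. Ω).
The given unit 'S' reduces to A^2 * s^3 / (kg * m^2). Of the listed options, that is the dimensionality of electric conductance.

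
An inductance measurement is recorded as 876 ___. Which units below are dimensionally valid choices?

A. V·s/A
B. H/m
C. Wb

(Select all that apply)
A

inductance has SI base units: kg * m^2 / (A^2 * s^2)

Checking each option against kg * m^2 / (A^2 * s^2):
  A. V·s/A: ✓ matches
  B. H/m: ✗ does not match
  C. Wb: ✗ does not match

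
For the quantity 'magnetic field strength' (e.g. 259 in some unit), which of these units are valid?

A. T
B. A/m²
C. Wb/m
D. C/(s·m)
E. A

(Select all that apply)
D

magnetic field strength has SI base units: A / m

Checking each option against A / m:
  A. T: ✗ does not match
  B. A/m²: ✗ does not match
  C. Wb/m: ✗ does not match
  D. C/(s·m): ✓ matches
  E. A: ✗ does not match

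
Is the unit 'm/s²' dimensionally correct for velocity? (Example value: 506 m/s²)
No

velocity has SI base units: m / s
m/s² does NOT reduce to m / s; a valid unit for velocity would be e.g. m/s.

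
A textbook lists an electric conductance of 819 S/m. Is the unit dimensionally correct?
No

electric conductance has SI base units: A^2 * s^3 / (kg * m^2)
S/m does NOT reduce to A^2 * s^3 / (kg * m^2); a valid unit for electric conductance would be e.g. S.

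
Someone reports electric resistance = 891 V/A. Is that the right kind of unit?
Yes

electric resistance has SI base units: kg * m^2 / (A^2 * s^3)
V/A reduces to the same SI base units, so it is a valid unit for electric resistance.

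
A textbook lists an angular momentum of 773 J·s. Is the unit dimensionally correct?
Yes

angular momentum has SI base units: kg * m^2 / s
J·s reduces to the same SI base units, so it is a valid unit for angular momentum.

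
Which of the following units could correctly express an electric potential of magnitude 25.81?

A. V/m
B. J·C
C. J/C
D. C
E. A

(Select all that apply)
C

electric potential has SI base units: kg * m^2 / (A * s^3)

Checking each option against kg * m^2 / (A * s^3):
  A. V/m: ✗ does not match
  B. J·C: ✗ does not match
  C. J/C: ✓ matches
  D. C: ✗ does not match
  E. A: ✗ does not match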